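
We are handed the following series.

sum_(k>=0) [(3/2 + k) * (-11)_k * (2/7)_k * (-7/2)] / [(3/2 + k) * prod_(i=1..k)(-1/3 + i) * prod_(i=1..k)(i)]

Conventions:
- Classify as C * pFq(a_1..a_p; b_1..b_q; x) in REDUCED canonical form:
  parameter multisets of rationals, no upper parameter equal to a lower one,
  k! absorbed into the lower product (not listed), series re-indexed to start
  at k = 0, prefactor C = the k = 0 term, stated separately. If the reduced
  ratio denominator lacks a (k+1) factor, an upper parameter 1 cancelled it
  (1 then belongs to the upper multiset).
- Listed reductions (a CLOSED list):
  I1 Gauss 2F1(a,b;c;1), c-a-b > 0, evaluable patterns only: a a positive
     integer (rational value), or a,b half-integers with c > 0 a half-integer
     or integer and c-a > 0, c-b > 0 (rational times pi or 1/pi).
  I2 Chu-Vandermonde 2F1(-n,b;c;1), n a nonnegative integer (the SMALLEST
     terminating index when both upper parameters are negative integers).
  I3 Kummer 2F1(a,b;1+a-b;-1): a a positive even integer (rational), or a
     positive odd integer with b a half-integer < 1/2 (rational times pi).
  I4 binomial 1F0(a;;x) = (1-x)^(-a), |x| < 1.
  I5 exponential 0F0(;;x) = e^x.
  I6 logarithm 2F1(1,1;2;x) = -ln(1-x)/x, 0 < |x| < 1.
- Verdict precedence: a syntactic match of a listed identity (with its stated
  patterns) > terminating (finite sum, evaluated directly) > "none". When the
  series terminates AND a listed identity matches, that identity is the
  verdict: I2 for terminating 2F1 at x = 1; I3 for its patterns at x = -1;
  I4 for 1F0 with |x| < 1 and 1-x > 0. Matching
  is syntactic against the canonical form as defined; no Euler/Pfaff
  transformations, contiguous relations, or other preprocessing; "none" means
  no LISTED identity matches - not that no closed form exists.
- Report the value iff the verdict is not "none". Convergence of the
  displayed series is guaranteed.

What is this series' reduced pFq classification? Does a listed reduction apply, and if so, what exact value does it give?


This is -7/2 * 2F1(-11, 2/7; 2/3; 1) in reduced canonical form. Verdict: Chu-Vandermonde (I2) matches (terminating 2F1 at x = 1 with n = 11, b = 2/7, c = 2/3). Exact value: -1789105773415/1747956840812.

Key step: t_0 being -7/2, k + 3/2 divides numerator and denominator alike; C = -7/2, x = 1 after cancelling.
Adjacent-term ratio: r(k) = 1 * (k-11) (k+2/7) / [(k+2/3) (k+1)] - rational in k. x = 1; t_0 = -7/2; negate the roots.


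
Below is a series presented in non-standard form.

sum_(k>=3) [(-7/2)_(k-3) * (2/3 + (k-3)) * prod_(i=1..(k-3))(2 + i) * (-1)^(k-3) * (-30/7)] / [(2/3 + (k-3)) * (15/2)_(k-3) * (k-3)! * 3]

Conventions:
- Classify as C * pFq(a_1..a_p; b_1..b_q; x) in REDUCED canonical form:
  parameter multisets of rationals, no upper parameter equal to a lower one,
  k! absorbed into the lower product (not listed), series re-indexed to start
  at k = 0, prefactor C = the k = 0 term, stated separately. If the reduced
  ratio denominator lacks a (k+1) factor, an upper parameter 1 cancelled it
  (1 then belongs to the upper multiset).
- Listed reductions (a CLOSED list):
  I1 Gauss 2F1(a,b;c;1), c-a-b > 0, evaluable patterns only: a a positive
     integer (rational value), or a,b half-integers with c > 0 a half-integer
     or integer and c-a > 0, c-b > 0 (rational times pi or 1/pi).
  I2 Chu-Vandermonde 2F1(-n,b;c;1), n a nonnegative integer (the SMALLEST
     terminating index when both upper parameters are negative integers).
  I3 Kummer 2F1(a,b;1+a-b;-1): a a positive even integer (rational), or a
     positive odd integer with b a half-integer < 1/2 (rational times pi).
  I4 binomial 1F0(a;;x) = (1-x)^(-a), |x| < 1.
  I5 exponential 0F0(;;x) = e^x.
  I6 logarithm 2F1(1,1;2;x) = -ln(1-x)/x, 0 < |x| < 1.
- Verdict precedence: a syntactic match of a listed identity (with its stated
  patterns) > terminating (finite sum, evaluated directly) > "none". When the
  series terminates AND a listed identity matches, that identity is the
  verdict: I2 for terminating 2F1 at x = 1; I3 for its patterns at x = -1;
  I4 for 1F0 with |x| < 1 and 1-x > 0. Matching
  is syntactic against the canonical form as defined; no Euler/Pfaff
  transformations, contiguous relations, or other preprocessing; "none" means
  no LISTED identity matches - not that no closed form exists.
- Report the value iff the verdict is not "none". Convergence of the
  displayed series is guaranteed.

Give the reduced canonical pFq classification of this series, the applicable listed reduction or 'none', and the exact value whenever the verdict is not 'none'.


Classification (C = -10/7): 2F1 with upper {-7/2, 3}, lower {15/2}, argument x = -1. Verdict: Kummer (I3) applies (x = -1; c = 15/2 equals 1+a-b for upper {-7/2, 3}: listed pattern). Value: (-6435/4096) * pi.

The tell: t_0 being -10/7, the constant factors (C = -10/7) combine into one prefactor.
Ratio: r(k) = (-1) * (k-7/2) (k+3) / [(k+15/2) (k+1)] - poly over poly, x = (-1) from leading terms; C = -10/7 at k = 0.


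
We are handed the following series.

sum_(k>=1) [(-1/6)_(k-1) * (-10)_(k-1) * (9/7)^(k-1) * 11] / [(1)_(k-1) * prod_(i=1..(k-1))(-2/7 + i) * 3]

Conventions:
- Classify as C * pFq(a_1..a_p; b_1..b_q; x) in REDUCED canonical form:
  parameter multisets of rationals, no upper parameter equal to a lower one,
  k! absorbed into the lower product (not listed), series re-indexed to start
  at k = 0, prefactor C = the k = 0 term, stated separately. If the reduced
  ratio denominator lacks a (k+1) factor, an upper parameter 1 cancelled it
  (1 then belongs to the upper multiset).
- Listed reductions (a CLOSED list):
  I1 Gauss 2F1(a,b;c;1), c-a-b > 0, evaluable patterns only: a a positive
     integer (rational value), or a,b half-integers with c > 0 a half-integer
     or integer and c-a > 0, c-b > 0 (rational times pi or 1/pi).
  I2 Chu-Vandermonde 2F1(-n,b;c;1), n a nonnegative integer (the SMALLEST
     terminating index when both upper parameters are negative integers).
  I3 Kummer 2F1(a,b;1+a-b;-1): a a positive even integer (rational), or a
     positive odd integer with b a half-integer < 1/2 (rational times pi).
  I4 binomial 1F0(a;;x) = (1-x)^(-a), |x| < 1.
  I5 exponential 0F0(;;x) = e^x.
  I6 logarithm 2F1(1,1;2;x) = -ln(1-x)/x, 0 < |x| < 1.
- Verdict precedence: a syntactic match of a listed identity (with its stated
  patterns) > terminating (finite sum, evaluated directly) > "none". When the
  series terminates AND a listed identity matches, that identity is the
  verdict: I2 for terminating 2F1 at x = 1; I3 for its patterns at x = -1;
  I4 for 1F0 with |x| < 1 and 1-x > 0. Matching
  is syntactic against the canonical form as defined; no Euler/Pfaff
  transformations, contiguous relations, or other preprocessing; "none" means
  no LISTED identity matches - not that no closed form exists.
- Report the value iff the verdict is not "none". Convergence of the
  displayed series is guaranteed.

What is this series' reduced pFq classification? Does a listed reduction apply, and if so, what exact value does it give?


Classification (C = 11/3): 2F1 with upper {-10, -1/6}, lower {5/7}, argument x = 9/7. Verdict: terminating - upper -10 stops the sum at k = 10; the 11 terms are added exactly. Its exact value is 7394518963337/1113822068736.

First insight: with t_0 = 11/3, the lower running product (prefactor 11/3) is a rising factorial.
Ratio: r(k) = (9/7) * (k-10) (k-1/6) / [(k+5/7) (k+1)] - rational; roots negated = parameters, x = (9/7), C = 11/3.


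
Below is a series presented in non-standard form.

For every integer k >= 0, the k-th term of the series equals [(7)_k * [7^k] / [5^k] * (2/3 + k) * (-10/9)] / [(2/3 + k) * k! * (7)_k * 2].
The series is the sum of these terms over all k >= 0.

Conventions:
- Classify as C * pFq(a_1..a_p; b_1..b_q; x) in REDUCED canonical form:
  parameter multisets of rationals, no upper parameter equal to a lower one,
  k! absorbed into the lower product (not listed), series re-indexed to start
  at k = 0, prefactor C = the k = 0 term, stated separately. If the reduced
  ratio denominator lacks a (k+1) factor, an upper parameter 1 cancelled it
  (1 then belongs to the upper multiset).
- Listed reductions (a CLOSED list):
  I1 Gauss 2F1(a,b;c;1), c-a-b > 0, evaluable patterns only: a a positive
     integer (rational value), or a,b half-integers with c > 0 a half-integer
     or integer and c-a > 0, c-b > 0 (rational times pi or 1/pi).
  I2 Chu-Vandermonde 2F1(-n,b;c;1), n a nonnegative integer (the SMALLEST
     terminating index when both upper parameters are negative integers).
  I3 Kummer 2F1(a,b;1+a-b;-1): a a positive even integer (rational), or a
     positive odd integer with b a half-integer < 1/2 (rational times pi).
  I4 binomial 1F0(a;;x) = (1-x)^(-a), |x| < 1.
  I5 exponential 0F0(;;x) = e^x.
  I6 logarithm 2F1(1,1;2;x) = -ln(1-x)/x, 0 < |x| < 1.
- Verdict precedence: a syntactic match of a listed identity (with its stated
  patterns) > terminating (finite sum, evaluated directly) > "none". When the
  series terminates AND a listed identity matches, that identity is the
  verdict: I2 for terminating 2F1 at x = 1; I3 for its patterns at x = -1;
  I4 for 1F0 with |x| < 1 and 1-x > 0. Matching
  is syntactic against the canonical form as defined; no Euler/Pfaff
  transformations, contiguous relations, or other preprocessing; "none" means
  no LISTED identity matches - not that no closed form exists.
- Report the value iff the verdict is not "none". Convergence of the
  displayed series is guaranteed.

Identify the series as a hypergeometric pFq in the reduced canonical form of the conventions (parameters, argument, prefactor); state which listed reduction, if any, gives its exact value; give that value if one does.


Classification (C = -5/9): 0F0 with upper {-}, lower {-}, argument x = 7/5. Verdict: the exponential series (I5) fires (the 0F0 exponential series at x = 7/5). Value: (-5/9) * e^(7/5).

Key observation: from the first term -5/9: the parameter 7 appears in both the upper and lower lists and cancels (alongside the other common factor).
Ratio: r(k) = (7/5) * 1 / [(k+1)] - poly over poly, x = (7/5) from leading terms; C = -5/9 at k = 0.


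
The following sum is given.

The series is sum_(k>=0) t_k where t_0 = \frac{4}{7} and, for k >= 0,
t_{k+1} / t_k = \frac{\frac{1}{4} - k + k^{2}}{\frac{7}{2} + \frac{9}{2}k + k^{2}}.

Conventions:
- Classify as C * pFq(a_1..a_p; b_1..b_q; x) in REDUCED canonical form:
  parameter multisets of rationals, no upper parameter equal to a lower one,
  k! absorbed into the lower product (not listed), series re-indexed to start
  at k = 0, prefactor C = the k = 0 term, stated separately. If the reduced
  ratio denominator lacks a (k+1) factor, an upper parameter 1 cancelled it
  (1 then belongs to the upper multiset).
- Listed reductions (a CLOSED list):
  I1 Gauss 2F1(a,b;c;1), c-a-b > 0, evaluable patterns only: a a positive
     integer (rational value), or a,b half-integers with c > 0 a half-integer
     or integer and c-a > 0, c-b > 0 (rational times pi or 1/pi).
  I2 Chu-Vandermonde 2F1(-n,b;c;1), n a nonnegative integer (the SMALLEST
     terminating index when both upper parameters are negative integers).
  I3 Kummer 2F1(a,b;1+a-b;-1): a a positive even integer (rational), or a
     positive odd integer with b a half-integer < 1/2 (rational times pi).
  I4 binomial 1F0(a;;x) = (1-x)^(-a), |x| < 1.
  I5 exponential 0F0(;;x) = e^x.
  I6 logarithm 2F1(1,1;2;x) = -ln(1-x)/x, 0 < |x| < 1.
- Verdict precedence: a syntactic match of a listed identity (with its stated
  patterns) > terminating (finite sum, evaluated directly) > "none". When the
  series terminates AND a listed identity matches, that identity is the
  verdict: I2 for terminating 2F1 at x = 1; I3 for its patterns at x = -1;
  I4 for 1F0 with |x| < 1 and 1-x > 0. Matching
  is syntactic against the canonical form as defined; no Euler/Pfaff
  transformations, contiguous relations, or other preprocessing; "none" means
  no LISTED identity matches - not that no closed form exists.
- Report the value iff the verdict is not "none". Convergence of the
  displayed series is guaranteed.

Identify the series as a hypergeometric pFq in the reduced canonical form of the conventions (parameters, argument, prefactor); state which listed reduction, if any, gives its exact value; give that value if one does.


Reduced: x = 1, 2F1, upper = {-\frac{1}{2}, -\frac{1}{2}}, lower = {\frac{7}{2}}, C = \frac{4}{7}. Verdict: Gauss's theorem I1 (half-integer case) fires (x = 1; upper {-\frac{1}{2}, -\frac{1}{2}} half-integers, c = \frac{7}{2} in the evaluable pattern). Sum: \frac{25}{128} \cdot \pi.

Key observation: from the first term \frac{4}{7}: the expanded ratio factors over Q; prefactor 4/7, roots give parameters.
Consecutive-term ratio: r(k) = 1 * (k-\frac{1}{2}) (k-\frac{1}{2}) / [(k+\frac{7}{2}) (k+1)] - rational in k. x = 1; t_0 = \frac{4}{7}; negate the roots.


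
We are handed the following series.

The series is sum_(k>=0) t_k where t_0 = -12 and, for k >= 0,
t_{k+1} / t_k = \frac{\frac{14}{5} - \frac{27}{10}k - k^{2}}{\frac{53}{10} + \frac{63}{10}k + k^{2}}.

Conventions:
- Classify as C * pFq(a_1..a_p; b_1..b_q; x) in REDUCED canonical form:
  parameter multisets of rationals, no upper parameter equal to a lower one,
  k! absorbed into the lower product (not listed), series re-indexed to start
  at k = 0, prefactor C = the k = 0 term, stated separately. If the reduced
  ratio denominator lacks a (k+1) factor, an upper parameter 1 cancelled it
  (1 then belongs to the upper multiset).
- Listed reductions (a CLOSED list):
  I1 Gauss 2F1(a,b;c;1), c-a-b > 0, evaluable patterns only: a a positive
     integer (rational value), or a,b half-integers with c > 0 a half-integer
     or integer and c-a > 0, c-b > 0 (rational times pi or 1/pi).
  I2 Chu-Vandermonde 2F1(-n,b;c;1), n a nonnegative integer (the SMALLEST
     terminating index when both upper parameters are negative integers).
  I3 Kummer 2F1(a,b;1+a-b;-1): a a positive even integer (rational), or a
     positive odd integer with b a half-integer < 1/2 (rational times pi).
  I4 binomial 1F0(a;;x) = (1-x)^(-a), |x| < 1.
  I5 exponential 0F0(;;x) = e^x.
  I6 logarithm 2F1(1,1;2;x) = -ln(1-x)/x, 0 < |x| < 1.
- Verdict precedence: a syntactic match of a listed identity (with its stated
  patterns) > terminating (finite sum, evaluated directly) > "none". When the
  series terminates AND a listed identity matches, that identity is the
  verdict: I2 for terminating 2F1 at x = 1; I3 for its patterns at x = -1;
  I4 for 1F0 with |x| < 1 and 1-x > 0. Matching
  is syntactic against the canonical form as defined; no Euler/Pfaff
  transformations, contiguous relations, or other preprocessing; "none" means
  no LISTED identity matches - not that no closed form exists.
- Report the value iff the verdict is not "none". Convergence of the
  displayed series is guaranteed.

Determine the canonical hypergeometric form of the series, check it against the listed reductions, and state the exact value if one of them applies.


Classification (C = -12): 2F1 with upper {-\frac{4}{5}, \frac{7}{2}}, lower {\frac{53}{10}}, argument x = -1. Verdict: none. Every listed pattern misses the 2F1 form at -1, upper {-\frac{4}{5}, \frac{7}{2}}.

Key step: with t_0 = -12, roots of the ratio polynomials (prefactor -12) are the negated parameters.
Adjacent-term ratio: r(k) = -1 * (k-\frac{4}{5}) (k+\frac{7}{2}) / [(k+\frac{53}{10}) (k+1)] - rational in k, leading ratio -1; with t_0 = -12, classification follows.


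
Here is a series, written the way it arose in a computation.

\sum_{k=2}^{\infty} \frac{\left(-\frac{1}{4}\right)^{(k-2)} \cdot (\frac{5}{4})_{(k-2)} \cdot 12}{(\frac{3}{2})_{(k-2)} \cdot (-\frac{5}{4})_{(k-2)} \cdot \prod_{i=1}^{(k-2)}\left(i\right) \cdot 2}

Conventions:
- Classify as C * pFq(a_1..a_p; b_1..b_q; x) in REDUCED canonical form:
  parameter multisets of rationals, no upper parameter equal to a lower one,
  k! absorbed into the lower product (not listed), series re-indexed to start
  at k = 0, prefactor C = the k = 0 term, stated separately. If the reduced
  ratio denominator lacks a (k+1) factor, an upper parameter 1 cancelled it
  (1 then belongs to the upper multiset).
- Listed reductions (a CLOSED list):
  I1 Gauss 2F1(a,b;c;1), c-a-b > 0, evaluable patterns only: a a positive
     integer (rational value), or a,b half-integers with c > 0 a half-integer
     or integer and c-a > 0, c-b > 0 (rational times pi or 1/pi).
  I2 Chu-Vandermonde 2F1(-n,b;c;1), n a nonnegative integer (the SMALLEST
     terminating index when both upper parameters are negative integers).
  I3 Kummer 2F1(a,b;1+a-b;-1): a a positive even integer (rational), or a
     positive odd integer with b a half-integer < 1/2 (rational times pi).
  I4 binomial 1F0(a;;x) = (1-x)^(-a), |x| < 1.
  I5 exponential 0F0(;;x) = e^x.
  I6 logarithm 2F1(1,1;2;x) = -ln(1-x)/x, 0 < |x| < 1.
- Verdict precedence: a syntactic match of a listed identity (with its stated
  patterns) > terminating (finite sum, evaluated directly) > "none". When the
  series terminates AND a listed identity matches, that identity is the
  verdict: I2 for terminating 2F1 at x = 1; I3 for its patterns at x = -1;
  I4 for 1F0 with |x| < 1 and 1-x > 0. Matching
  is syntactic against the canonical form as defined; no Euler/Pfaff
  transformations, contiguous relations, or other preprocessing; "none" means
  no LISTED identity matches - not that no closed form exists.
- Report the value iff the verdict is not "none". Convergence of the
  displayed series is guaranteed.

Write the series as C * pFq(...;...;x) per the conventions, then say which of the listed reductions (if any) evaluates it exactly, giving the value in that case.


At argument -\frac{1}{4}: a 1F2 with upper {\frac{5}{4}}, lower {-\frac{5}{4}, \frac{3}{2}}, scaled by C = 6. Verdict: no listed reduction: x = -\frac{1}{4} and upper {\frac{5}{4}} fail every I1-I6 pattern.

Structural cue: with t_0 = 6, the product of the first k integers (C = 6) is k!.
Step ratio: r(k) = -\frac{1}{4} * (k+\frac{5}{4}) / [(k-\frac{5}{4}) (k+\frac{3}{2}) (k+1)] - rational in k, leading ratio -\frac{1}{4}; with t_0 = 6, classification follows.


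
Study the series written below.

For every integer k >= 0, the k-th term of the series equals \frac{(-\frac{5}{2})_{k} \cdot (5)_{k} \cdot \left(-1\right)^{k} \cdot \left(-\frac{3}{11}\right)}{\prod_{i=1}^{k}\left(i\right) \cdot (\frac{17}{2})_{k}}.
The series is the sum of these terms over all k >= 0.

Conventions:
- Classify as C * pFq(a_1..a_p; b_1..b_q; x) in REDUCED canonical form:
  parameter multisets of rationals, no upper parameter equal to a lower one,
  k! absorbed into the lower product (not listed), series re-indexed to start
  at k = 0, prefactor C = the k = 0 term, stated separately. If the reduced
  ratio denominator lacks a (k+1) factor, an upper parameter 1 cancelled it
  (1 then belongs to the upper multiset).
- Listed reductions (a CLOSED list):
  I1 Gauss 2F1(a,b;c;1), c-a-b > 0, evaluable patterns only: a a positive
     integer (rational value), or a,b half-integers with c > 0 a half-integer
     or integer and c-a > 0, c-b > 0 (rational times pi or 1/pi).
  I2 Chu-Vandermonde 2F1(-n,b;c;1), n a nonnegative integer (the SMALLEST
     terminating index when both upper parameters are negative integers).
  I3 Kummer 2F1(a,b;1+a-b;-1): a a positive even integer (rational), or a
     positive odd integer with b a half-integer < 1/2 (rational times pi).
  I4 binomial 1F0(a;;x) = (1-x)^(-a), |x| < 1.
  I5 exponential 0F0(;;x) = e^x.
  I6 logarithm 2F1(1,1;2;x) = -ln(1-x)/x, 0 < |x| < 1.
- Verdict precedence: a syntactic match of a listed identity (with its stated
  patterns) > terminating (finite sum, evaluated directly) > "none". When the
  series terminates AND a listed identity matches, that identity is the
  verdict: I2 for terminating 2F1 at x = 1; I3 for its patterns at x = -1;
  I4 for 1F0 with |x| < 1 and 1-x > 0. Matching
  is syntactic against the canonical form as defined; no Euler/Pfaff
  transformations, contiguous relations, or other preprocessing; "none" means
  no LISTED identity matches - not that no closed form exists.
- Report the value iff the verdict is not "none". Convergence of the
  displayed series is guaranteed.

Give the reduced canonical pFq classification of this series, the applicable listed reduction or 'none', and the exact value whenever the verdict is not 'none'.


Classification (C = -\frac{3}{11}): 2F1 with upper {-\frac{5}{2}, 5}, lower {\frac{17}{2}}, argument x = -1. Verdict (x = -1): Kummer's theorem (I3) applies (x = -1; c = \frac{17}{2} equals 1+a-b for upper {-\frac{5}{2}, 5}: listed pattern). Sum: \left(-\frac{36855}{131072}\right) \cdot \pi.

First insight: from the first term -\frac{3}{11}: the product of the first k integers (prefactor -3/11) is k!.
Term ratio: r(k) = -1 * (k-\frac{5}{2}) (k+5) / [(k+\frac{17}{2}) (k+1)] - rational in k. x = -1; t_0 = -\frac{3}{11}; negate the roots.


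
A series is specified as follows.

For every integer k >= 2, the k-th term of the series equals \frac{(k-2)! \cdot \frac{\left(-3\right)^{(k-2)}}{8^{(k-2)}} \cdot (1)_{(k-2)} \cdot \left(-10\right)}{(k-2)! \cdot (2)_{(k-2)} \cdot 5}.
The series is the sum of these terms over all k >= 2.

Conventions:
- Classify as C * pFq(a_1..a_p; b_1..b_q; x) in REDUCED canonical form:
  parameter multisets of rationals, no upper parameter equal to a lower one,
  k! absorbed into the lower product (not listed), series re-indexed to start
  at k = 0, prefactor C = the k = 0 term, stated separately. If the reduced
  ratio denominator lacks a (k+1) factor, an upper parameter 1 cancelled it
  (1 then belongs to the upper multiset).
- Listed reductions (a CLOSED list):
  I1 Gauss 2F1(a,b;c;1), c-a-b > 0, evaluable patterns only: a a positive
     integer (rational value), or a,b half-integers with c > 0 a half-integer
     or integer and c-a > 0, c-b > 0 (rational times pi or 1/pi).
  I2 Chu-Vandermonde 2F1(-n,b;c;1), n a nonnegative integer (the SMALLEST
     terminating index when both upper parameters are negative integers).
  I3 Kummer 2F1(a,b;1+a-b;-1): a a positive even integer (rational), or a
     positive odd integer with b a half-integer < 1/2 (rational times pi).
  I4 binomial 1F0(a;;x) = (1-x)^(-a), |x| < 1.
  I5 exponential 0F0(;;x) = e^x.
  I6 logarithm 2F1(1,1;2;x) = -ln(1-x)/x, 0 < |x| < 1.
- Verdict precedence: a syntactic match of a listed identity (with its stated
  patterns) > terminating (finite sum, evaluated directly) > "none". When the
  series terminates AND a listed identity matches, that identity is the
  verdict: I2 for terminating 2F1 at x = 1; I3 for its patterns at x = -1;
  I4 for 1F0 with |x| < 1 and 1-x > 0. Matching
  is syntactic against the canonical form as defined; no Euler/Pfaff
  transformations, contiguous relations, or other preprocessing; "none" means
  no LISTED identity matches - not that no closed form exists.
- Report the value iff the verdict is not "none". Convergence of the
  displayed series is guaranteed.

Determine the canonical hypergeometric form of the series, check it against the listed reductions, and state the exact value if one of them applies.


At argument -\frac{3}{8}: a 2F1 with upper {1, 1}, lower {2}, scaled by C = -2. Verdict: the logarithmic series (I6) applies (the logarithm: parameters (1,1;2), x = -\frac{3}{8}). Value: \left(-\frac{16}{3}\right) \cdot \ln\left(\frac{11}{8}\right).

Key observation: from the first term -2: the two geometric factors (prefactor -2) combine into one argument.
Consecutive-term ratio: r(k) = -\frac{3}{8} * (k+1) (k+1) / [(k+2) (k+1)] - rational in k, leading ratio -\frac{3}{8}; with t_0 = -2, classification follows.


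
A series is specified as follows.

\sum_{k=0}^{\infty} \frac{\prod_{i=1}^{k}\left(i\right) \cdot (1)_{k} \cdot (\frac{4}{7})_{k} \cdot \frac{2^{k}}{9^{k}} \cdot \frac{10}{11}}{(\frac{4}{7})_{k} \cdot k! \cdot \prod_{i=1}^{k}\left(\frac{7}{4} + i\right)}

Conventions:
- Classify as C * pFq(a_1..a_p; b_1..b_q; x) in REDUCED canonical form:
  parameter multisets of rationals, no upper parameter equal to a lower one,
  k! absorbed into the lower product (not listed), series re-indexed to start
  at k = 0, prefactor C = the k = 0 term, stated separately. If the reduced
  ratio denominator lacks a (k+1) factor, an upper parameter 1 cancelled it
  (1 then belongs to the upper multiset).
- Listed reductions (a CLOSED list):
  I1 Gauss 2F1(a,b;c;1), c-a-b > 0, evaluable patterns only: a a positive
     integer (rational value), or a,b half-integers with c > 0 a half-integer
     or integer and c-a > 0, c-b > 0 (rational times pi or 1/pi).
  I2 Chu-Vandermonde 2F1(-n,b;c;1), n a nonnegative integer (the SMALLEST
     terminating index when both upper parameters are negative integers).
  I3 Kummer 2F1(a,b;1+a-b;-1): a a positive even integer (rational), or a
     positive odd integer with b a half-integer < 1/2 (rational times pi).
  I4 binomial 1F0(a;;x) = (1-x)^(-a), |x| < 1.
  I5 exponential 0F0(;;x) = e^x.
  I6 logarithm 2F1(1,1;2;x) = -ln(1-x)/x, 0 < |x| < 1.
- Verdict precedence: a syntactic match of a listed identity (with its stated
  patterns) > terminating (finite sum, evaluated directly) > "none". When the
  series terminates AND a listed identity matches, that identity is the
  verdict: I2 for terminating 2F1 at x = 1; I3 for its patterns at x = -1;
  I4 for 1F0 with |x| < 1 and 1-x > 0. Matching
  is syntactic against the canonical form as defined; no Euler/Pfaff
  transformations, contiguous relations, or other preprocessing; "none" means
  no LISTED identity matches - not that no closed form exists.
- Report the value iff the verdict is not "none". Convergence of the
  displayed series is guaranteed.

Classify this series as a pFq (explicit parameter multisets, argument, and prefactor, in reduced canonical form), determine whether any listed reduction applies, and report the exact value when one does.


Key step: with t_0 = \frac{10}{11}, the two geometric factors (C = 10/11, x = 2/9) combine into one argument.
Adjacent-term ratio: r(k) = \frac{2}{9} * (k+1) (k+1) / [(k+\frac{11}{4}) (k+1)] ; factor over Q: parameters, x = \frac{2}{9}, and C = \frac{10}{11}.

The series (x = \frac{2}{9}) is 2F1: upper {1, 1}, lower {\frac{11}{4}}, prefactor \frac{10}{11}. Verdict: none. Every listed pattern misses the 2F1 form at \frac{2}{9}, upper {1, 1}.


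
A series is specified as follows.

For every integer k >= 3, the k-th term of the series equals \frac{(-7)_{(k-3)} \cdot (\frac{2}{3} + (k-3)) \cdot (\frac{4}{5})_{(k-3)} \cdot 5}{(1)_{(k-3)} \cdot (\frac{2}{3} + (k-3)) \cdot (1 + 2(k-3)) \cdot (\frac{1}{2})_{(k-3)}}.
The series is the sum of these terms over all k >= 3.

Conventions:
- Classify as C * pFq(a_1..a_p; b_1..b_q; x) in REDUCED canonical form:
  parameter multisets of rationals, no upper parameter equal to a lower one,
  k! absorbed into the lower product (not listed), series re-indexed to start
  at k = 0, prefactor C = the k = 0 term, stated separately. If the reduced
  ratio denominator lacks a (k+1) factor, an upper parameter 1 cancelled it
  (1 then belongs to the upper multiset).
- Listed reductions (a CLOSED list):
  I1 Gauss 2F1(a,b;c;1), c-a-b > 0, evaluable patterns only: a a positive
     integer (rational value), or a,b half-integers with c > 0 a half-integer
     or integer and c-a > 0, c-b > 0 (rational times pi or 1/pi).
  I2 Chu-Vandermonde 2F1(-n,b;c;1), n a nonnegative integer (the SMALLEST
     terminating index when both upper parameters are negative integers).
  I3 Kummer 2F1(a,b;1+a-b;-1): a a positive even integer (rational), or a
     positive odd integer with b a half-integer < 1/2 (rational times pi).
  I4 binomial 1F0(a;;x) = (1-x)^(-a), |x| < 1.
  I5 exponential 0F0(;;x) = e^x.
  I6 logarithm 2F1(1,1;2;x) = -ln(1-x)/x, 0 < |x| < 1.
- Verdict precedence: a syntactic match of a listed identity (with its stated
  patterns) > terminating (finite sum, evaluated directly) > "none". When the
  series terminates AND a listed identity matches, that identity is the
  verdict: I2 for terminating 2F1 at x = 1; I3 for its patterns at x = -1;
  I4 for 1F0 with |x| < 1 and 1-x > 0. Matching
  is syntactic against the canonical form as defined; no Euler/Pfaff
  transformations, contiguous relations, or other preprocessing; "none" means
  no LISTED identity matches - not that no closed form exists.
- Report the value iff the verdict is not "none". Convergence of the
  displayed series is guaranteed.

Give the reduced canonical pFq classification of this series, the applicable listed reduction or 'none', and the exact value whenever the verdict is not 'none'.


First insight: t_0 = 5 here, and (1)_k (prefactor 5) is k! itself.
Consecutive-term ratio: r(k) = 1 * (k-7) (k+\frac{4}{5}) / [(k+\frac{3}{2}) (k+1)] - rational in k. x = 1; t_0 = 5; negate the roots.

With C = 5: the canonical form is 2F1(-7, \frac{4}{5}; \frac{3}{2}; 1). Verdict: Vandermonde's identity (I2) fires (terminating 2F1 at x = 1 with n = 7, b = 4/5, c = \frac{3}{2}). Value: \frac{37633699}{55859375}.


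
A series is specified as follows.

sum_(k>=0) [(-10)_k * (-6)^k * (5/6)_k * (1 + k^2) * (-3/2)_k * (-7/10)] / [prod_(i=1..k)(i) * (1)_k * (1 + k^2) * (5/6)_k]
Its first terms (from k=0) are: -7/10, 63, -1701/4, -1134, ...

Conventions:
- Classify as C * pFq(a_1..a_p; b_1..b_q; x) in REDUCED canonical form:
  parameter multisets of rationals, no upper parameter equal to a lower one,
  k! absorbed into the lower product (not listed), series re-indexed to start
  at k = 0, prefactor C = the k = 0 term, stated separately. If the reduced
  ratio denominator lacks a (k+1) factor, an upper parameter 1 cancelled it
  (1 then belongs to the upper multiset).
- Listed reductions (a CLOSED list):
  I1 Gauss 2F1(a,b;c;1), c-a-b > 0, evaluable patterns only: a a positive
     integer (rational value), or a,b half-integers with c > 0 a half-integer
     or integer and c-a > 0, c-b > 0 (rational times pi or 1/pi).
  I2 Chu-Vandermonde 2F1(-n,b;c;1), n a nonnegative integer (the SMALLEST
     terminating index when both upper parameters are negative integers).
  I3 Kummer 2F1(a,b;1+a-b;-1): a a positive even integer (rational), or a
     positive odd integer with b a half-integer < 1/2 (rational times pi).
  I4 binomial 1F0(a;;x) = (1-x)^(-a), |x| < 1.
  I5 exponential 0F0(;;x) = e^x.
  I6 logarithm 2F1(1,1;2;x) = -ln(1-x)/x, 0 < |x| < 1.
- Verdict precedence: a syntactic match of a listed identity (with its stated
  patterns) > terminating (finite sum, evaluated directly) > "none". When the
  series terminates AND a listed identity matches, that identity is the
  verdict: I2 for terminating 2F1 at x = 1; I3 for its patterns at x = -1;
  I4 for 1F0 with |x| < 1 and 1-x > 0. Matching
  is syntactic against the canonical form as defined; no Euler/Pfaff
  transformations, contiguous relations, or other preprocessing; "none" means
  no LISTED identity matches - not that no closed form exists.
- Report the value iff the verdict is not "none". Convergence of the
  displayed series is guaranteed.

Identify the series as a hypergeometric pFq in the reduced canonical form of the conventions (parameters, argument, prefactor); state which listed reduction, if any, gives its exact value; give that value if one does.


With C = -7/10: the canonical form is 2F1(-10, -3/2; 1; -6). Verdict: terminating. With -10 upstairs the series is a 11-term polynomial sum; evaluated term by term. Exact value: -1421562961/2560.

The tell: t_0 being -7/10, the product of the first k integers (C = -7/10) is k!.
Consecutive-term ratio: r(k) = (-6) * (k-10) (k-3/2) / [(k+1) (k+1)] - rational in k, leading ratio (-6); with t_0 = -7/10, classification follows.


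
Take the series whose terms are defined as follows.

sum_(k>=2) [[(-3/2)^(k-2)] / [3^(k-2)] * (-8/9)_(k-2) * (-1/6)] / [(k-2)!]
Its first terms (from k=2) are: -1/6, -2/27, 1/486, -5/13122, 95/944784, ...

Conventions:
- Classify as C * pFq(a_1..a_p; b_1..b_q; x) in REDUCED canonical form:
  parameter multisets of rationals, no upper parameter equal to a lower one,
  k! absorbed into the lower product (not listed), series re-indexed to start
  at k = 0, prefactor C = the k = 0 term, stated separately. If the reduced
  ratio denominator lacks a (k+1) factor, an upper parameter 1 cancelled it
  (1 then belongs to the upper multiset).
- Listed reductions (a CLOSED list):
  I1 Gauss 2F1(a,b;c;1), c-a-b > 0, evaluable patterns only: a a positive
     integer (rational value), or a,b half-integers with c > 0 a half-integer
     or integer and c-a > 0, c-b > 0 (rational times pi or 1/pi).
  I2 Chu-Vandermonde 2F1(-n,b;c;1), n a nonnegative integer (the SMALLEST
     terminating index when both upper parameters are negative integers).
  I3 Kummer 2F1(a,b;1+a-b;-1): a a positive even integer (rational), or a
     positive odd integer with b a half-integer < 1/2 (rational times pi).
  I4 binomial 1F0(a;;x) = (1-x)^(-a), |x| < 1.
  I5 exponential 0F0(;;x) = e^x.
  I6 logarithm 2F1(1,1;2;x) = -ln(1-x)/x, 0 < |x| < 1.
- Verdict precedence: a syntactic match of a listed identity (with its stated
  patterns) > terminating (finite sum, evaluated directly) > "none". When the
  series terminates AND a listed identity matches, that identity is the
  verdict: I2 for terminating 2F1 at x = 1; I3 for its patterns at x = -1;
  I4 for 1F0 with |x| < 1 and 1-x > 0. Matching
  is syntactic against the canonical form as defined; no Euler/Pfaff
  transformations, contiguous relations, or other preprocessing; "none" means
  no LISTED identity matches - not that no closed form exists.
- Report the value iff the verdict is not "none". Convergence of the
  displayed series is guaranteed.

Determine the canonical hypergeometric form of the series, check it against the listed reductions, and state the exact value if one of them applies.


Reduced: x = -1/2, 1F0, upper = {-8/9}, lower = {-}, C = -1/6. Verdict (x = -1/2): the I4 binomial reduction applies (the 1F0 binomial series: exponent 8/9, x = -1/2). Sum: (-1/6) * (3/2)^(8/9).

Key step: t_0 = -1/6 here, and the two k-th powers (prefactor -1/6) combine into one argument.
Term ratio: r(k) = (-1/2) * (k-8/9) / [(k+1)] - rational; roots negated = parameters, x = (-1/2), C = -1/6.


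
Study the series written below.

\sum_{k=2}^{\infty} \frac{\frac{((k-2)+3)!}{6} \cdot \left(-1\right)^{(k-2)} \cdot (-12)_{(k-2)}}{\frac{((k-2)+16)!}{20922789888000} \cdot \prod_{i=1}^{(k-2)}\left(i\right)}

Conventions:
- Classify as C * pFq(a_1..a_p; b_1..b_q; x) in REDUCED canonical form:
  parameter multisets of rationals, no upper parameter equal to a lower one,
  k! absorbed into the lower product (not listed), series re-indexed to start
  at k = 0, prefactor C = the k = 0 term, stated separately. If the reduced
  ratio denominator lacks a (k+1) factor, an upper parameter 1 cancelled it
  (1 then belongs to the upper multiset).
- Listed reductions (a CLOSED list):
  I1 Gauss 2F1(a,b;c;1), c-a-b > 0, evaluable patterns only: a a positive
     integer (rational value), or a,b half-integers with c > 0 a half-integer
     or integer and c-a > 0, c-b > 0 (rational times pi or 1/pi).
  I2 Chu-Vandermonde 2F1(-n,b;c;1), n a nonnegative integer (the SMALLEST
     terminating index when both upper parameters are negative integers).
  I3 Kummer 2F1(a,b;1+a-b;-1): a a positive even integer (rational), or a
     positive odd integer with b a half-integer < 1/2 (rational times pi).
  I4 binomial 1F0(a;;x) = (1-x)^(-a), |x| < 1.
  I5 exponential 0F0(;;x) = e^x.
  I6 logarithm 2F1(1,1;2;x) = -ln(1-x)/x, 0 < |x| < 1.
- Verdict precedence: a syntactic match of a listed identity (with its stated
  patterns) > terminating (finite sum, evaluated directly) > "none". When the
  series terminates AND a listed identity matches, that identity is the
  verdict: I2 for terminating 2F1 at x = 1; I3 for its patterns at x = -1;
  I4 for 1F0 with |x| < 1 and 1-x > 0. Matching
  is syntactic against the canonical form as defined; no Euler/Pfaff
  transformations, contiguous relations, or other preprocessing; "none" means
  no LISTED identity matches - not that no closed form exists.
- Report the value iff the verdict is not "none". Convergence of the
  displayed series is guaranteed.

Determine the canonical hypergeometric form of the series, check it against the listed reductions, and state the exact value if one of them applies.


Classification (C = 1): 2F1 with upper {-12, 4}, lower {17}, argument x = -1. Verdict (x = -1): Kummer (I3) applies (x = -1; c = 17 equals 1+a-b for upper {-12, 4}: listed pattern). Value: 20.

Key observation: from the first term 1: the factorial ratio (C = 1) (k+a-1)!/(a-1)! is a rising factorial (a)_k.
Adjacent-term ratio: r(k) = -1 * (k-12) (k+4) / [(k+17) (k+1)] ; factor over Q: parameters, x = -1, and C = 1.


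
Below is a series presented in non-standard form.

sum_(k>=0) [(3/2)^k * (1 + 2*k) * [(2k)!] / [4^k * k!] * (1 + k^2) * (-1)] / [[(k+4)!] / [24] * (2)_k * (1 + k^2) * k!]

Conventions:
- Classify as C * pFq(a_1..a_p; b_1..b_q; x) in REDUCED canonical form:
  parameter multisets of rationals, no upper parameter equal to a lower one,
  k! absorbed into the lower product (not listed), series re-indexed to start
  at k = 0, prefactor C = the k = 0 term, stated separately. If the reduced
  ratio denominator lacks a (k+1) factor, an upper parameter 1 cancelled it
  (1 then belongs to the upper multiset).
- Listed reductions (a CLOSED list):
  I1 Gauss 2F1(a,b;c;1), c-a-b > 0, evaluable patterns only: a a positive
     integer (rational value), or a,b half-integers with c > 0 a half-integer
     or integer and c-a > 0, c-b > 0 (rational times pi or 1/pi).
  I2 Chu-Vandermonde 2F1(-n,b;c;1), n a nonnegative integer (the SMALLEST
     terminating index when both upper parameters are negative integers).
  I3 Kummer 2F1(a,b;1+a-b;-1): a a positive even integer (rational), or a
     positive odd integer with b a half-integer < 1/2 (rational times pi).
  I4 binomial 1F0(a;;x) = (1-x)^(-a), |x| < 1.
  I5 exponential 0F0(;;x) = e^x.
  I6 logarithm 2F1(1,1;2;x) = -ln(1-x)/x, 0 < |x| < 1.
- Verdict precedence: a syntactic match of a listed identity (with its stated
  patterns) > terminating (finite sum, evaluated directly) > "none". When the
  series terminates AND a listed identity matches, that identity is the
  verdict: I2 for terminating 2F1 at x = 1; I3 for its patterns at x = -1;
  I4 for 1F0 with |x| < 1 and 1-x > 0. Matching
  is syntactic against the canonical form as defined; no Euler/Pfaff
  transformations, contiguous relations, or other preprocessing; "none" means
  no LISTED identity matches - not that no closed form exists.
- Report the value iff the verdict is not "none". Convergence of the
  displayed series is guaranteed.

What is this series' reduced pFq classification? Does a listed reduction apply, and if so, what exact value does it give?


At argument 3/2: a 1F2 with upper {3/2}, lower {2, 5}, scaled by C = -1. Verdict: none. No listed pattern accepts 1F2(3/2; 2, 5; 3/2).

Structural cue: from the first term -1: the denominator's factorial ratio (C = -1) is a lower Pochhammer.
Ratio: r(k) = (3/2) * (k+3/2) / [(k+2) (k+5) (k+1)] - poly over poly, x = (3/2) from leading terms; C = -1 at k = 0.


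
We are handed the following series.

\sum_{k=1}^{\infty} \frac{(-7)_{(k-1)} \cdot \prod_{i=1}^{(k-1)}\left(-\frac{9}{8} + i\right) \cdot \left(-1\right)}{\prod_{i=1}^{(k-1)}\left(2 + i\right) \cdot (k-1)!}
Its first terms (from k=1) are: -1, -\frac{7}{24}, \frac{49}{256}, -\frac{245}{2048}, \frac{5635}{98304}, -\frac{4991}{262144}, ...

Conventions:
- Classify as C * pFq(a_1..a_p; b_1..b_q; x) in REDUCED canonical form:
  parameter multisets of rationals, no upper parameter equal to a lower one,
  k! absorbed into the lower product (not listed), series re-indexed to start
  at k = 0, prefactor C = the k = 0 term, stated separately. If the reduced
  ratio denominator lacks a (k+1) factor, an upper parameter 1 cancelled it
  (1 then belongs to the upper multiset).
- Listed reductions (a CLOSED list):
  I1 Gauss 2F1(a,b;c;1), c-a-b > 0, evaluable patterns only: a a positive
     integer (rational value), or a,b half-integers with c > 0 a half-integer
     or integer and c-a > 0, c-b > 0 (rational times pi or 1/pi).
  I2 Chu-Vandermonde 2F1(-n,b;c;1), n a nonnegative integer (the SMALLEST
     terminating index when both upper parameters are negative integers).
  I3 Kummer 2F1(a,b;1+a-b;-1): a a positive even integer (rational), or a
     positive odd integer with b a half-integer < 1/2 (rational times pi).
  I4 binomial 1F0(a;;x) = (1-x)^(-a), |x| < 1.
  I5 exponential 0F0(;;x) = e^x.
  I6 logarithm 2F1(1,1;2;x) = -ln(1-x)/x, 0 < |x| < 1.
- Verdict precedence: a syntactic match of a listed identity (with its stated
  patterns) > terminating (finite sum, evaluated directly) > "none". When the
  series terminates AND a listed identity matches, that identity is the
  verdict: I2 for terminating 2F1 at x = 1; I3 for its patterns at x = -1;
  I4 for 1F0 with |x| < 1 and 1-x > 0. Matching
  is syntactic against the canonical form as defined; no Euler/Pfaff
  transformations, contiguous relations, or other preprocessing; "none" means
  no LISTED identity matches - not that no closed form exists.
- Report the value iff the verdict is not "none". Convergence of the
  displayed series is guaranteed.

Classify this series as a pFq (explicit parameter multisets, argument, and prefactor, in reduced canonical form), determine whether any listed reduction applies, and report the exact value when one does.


Classification (C = -1): 2F1 with upper {-7, -\frac{1}{8}}, lower {3}, argument x = 1. Verdict: Chu-Vandermonde (I2) applies (terminating 2F1 at x = 1 with n = 7, b = -1/8, c = 3). Value: -\frac{1423096675}{1207959552}.

Key step: t_0 being -1, the lower running product (prefactor -1) is a rising factorial.
Term ratio: r(k) = 1 * (k-7) (k-\frac{1}{8}) / [(k+3) (k+1)] - rational in k, leading ratio 1; with t_0 = -1, classification follows.
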